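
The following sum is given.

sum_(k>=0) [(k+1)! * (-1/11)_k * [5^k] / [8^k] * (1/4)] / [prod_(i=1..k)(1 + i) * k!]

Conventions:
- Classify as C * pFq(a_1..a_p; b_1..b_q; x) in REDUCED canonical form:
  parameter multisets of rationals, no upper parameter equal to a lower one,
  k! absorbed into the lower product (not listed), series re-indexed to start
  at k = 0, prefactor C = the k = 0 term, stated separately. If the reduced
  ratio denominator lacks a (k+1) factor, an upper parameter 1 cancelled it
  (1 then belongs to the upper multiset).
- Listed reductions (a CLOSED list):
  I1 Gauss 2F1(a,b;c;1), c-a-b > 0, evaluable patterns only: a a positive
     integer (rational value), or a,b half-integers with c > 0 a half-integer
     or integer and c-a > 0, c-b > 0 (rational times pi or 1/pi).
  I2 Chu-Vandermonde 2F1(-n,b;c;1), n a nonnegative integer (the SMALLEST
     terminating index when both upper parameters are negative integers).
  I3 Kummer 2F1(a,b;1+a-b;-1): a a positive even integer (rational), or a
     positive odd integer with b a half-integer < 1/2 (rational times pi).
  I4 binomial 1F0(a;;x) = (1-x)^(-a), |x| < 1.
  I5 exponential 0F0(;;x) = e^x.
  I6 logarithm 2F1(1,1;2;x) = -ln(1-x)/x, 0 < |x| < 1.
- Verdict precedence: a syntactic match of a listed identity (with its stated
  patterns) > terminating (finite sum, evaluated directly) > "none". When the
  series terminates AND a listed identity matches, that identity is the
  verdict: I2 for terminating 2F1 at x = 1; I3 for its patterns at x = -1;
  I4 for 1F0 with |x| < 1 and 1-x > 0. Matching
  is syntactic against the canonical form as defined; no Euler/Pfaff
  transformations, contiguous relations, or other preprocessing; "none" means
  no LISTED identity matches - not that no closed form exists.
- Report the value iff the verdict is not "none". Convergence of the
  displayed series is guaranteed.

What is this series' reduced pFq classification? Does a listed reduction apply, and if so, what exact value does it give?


With C = 1/4: the canonical form is 1F0(-1/11; -; 5/8). Verdict at x = 5/8: the I4 binomial reduction matches (the 1F0 binomial series: exponent 1/11, x = 5/8). Value: (1/4) * (3/8)^(1/11).

The tell: x = (5/8) and the parameter 2 appears in both the upper and lower lists and cancels.
Consecutive-term ratio: r(k) = (5/8) * (k-1/11) / [(k+1)] - poly over poly, x = (5/8) from leading terms; C = 1/4 at k = 0.


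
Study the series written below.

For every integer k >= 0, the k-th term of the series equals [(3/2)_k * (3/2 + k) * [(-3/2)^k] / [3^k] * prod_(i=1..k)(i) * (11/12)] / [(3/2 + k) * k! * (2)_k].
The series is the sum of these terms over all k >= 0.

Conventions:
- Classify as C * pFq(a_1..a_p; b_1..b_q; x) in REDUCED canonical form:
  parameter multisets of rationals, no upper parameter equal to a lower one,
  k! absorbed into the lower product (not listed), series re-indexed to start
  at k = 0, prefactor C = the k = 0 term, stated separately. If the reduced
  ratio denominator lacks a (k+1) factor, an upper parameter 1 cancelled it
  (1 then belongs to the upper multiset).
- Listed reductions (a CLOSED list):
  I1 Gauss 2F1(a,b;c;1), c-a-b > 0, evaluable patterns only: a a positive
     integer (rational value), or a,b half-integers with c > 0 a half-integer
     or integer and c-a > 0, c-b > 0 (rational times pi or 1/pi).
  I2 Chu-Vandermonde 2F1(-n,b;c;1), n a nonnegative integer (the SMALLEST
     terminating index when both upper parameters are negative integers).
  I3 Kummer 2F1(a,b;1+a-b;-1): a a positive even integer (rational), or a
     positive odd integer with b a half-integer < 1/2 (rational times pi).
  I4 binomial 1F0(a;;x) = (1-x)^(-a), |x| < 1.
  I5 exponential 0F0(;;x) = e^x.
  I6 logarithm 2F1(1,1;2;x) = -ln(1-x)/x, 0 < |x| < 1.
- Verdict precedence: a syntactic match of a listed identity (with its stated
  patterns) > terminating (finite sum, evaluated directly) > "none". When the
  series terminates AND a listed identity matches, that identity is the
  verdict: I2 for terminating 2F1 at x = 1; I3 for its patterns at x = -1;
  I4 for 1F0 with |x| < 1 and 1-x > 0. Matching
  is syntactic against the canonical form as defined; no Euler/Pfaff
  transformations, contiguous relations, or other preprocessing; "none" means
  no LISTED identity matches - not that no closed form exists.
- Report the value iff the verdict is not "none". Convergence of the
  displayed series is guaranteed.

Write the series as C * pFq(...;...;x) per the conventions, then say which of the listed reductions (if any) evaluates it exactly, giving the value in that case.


With C = 11/12: the canonical form is 2F1(1, 3/2; 2; -1/2). Verdict: no listed reduction: x = -1/2 and upper {1, 3/2} fail every I1-I6 pattern.

First insight: from the first term 11/12: the two k-th powers (C = 11/12, x = -1/2) combine into one argument.
Ratio: r(k) = (-1/2) * (k+1) (k+3/2) / [(k+2) (k+1)] - poly over poly, x = (-1/2) from leading terms; C = 11/12 at k = 0.


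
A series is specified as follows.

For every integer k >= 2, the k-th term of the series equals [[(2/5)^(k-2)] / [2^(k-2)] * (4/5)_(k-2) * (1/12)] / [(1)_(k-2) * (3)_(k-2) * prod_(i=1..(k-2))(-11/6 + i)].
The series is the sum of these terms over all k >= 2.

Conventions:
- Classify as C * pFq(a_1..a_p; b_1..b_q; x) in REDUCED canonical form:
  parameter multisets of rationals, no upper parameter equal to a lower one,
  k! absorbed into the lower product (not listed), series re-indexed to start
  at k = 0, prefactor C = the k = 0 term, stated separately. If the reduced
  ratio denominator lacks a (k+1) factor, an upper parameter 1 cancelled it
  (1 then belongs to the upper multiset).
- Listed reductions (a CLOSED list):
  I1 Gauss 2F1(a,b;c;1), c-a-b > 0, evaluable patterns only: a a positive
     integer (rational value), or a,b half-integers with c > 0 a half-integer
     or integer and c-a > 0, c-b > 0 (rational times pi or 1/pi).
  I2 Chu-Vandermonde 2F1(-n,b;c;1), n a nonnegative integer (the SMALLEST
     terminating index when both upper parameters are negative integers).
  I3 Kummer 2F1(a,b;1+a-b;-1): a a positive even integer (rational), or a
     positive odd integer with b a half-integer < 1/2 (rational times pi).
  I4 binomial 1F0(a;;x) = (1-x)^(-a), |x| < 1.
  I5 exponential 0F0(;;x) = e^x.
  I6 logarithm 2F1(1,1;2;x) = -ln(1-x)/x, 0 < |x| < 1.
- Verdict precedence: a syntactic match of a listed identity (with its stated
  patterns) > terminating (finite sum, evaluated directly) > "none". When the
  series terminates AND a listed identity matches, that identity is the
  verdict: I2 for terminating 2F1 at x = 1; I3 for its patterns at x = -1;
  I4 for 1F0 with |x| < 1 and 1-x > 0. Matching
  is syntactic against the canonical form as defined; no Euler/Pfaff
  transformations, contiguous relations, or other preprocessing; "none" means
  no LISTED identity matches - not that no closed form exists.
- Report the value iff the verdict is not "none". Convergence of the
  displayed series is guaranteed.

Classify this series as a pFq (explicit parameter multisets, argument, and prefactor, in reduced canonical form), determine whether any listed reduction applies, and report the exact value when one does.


Reduced: x = 1/5, 1F2, upper = {4/5}, lower = {-5/6, 3}, C = 1/12. Verdict: none (x = 1/5): each listed identity misses the multisets {4/5} ; {-5/6, 3}.

Key observation: x = (1/5) and (1)_k (C = 1/12) is k! itself.
Term ratio: r(k) = (1/5) * (k+4/5) / [(k-5/6) (k+3) (k+1)] - poly over poly, x = (1/5) from leading terms; C = 1/12 at k = 0.


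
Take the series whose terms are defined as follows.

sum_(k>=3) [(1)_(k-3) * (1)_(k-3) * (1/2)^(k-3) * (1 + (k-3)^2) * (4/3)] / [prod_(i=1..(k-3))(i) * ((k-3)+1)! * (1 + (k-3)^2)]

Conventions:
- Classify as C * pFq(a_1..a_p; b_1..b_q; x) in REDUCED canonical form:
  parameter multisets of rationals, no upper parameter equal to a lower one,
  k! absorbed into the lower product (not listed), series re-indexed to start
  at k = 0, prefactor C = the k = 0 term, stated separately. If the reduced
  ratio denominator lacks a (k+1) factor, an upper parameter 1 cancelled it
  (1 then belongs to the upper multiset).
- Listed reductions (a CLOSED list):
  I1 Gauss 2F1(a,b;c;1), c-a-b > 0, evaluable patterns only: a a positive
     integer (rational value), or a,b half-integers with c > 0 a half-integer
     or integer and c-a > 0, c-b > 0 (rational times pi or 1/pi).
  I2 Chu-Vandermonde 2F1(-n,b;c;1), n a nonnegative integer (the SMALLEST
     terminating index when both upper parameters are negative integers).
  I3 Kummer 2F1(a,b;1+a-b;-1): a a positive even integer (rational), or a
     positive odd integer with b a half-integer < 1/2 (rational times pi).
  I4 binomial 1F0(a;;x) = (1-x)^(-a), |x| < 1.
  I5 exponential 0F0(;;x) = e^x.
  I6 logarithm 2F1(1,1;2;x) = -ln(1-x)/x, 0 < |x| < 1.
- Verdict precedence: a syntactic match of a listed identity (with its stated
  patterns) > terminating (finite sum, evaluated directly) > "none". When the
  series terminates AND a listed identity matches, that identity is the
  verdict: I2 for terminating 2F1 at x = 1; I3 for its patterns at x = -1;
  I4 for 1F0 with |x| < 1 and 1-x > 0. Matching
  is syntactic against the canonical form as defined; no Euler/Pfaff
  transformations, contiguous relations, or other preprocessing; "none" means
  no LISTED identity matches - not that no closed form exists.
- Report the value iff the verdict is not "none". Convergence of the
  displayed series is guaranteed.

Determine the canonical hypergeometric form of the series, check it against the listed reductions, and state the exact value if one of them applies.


At argument 1/2: a 2F1 with upper {1, 1}, lower {2}, scaled by C = 4/3. Verdict: this is logarithm (I6) (the logarithm: parameters (1,1;2), x = 1/2). Hence: (-8/3) * ln(1/2).

Key step: x = (1/2) and the denominator's factorial ratio (C = 4/3) is a lower Pochhammer.
Step ratio: r(k) = (1/2) * (k+1) (k+1) / [(k+2) (k+1)] ; factor over Q: parameters, x = (1/2), and C = 4/3.


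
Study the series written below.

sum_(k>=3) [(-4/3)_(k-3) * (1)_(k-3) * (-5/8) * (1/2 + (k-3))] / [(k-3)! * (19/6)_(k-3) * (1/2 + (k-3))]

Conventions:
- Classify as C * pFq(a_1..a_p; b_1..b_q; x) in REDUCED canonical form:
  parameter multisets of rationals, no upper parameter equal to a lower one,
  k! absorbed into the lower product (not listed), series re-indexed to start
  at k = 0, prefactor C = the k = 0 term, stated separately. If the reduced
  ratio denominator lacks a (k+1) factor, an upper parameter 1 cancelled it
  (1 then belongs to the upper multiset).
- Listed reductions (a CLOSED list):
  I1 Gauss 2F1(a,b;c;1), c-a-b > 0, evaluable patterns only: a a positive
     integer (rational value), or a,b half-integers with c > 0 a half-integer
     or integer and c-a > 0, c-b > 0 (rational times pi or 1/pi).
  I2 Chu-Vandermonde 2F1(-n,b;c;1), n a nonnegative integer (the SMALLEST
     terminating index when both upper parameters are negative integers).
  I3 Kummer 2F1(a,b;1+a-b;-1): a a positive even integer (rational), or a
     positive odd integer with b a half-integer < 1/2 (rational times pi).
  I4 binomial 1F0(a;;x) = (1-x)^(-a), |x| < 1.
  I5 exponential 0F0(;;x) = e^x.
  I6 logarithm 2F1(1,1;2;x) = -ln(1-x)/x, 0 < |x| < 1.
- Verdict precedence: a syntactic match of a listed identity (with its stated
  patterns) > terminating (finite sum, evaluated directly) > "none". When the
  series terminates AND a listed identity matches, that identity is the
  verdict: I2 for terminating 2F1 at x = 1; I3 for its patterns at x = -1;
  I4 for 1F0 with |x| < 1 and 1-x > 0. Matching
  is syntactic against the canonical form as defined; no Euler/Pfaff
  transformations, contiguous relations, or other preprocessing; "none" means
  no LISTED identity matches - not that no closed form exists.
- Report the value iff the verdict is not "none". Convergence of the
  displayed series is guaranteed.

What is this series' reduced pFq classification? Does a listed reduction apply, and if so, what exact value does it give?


The tell: t_0 being -5/8, k + 1/2 divides numerator and denominator alike; prefactor -5/8 after cancelling.
Term ratio: r(k) = 1 * (k-4/3) (k+1) / [(k+19/6) (k+1)] - poly over poly, x = 1 from leading terms; C = -5/8 at k = 0.

At argument 1: a 2F1 with upper {-4/3, 1}, lower {19/6}, scaled by C = -5/8. Verdict (x = 1): the Gauss summation I1 applies (x = 1: the Gamma ratio telescopes since c-a-b = 7/2 > 0 and a = 1 in Z>0). Value: -65/168.


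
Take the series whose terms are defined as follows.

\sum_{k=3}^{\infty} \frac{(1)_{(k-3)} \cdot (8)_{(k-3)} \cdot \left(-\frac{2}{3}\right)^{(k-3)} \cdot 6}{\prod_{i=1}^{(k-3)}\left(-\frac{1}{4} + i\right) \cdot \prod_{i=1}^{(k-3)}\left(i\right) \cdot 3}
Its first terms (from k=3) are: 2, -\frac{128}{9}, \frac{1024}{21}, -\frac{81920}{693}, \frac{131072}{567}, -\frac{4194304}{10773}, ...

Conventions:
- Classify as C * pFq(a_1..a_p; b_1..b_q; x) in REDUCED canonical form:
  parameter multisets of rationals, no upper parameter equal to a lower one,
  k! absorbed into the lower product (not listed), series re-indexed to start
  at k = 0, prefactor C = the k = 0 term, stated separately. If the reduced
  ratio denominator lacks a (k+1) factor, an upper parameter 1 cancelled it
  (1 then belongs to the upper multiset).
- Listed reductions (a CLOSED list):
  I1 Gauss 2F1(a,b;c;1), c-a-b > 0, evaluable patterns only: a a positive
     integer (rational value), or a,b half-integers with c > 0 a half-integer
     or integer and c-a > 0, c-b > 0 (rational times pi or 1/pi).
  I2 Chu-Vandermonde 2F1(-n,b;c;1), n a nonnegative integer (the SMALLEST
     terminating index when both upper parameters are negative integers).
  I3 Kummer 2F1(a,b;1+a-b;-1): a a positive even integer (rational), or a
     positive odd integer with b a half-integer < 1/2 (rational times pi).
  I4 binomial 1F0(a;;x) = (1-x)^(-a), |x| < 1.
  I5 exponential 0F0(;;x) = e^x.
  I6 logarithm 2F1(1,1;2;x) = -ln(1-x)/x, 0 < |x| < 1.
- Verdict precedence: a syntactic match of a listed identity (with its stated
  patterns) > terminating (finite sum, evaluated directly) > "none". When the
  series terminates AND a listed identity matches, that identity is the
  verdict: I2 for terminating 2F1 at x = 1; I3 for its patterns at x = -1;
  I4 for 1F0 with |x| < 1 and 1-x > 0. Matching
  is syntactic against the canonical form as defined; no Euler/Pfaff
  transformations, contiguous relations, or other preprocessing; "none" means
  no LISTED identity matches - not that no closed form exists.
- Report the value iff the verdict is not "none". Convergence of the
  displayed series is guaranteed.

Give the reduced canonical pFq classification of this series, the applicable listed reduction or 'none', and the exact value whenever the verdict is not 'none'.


Classification (C = 2): 2F1 with upper {1, 8}, lower {\frac{3}{4}}, argument x = -\frac{2}{3}. Verdict: no listed reduction: x = -\frac{2}{3} and upper {1, 8} fail every I1-I6 pattern.

Key step: t_0 being 2, the constant factors (C = 2) combine into one prefactor.
Ratio: r(k) = -\frac{2}{3} * (k+1) (k+8) / [(k+\frac{3}{4}) (k+1)] - rational; roots negated = parameters, x = -\frac{2}{3}, C = 2.


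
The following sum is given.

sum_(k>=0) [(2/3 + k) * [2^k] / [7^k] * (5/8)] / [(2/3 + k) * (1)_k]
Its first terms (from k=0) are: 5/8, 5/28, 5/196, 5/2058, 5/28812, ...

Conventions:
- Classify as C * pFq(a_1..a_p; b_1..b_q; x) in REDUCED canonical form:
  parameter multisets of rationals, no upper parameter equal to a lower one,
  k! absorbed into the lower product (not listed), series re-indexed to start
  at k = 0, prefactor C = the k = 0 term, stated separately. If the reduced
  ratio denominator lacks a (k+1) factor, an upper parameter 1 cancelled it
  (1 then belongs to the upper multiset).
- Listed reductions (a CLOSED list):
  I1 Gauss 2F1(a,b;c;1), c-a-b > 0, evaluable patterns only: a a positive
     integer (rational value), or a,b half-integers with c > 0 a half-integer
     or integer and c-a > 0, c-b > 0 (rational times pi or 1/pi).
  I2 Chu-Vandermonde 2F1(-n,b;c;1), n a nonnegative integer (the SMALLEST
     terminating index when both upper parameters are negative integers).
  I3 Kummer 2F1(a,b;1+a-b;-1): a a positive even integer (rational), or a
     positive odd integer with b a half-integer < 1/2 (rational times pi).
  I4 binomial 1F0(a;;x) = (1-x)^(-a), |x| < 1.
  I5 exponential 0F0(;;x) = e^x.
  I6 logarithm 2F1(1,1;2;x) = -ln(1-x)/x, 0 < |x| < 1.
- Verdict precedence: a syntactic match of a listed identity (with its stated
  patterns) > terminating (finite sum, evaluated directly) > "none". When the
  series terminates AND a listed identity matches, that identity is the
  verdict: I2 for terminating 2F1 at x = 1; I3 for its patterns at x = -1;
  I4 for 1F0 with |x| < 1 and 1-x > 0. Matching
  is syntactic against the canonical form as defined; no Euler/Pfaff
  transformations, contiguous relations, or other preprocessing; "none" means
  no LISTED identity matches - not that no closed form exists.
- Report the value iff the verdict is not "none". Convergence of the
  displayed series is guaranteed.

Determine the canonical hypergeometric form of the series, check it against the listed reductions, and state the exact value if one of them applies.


Reduced: x = 2/7, 0F0, upper = {-}, lower = {-}, C = 5/8. Verdict: this is exponential (I5) (the 0F0 exponential series at x = 2/7). Its exact value is (5/8) * e^(2/7).

Key observation: x = (2/7) and the two geometric factors (prefactor 5/8) combine into one argument.
Step ratio: r(k) = (2/7) * 1 / [(k+1)] - rational in k. x = (2/7); t_0 = 5/8; negate the roots.


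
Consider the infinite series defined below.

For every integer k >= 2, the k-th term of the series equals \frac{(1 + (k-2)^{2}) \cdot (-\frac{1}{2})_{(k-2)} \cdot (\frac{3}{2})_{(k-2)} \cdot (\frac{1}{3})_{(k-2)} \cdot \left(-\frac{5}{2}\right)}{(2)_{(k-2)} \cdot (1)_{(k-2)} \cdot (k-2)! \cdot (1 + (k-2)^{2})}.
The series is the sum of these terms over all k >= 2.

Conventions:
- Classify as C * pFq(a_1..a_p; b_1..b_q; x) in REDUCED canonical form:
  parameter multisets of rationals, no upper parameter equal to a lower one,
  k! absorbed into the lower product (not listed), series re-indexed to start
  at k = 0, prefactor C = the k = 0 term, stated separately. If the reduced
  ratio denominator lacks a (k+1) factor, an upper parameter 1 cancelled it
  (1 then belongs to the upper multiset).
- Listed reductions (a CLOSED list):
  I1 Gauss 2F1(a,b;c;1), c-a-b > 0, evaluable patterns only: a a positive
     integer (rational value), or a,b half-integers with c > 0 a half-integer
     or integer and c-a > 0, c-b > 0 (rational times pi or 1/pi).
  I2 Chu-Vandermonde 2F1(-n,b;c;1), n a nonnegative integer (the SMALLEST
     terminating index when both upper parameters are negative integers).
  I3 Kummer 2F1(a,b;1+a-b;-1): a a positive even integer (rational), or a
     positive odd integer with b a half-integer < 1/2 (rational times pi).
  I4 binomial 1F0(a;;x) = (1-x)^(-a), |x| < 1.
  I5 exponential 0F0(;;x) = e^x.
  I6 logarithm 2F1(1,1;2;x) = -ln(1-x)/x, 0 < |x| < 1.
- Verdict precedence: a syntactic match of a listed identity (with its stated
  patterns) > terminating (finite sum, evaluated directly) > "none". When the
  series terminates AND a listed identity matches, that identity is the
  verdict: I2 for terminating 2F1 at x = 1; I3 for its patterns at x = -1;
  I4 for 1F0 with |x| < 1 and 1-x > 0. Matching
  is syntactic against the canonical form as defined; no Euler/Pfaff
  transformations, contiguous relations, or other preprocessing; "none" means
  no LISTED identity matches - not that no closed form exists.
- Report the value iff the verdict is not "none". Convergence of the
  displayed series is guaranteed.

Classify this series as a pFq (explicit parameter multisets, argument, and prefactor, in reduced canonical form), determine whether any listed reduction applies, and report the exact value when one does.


x = 1 here; the reduced form reads 3F2, upper {-\frac{1}{2}, \frac{1}{3}, \frac{3}{2}}, lower {1, 2}, C = -\frac{5}{2}. Verdict: none (x = 1): each listed identity misses the multisets {-\frac{1}{2}, \frac{1}{3}, \frac{3}{2}} ; {1, 2}.

The tell: t_0 being -\frac{5}{2}, (1)_k (C = -5/2, x = 1) is k! itself.
Ratio: r(k) = 1 * (k-\frac{1}{2}) (k+\frac{1}{3}) (k+\frac{3}{2}) / [(k+1) (k+2) (k+1)] - rational; roots negated = parameters, x = 1, C = -\frac{5}{2}.


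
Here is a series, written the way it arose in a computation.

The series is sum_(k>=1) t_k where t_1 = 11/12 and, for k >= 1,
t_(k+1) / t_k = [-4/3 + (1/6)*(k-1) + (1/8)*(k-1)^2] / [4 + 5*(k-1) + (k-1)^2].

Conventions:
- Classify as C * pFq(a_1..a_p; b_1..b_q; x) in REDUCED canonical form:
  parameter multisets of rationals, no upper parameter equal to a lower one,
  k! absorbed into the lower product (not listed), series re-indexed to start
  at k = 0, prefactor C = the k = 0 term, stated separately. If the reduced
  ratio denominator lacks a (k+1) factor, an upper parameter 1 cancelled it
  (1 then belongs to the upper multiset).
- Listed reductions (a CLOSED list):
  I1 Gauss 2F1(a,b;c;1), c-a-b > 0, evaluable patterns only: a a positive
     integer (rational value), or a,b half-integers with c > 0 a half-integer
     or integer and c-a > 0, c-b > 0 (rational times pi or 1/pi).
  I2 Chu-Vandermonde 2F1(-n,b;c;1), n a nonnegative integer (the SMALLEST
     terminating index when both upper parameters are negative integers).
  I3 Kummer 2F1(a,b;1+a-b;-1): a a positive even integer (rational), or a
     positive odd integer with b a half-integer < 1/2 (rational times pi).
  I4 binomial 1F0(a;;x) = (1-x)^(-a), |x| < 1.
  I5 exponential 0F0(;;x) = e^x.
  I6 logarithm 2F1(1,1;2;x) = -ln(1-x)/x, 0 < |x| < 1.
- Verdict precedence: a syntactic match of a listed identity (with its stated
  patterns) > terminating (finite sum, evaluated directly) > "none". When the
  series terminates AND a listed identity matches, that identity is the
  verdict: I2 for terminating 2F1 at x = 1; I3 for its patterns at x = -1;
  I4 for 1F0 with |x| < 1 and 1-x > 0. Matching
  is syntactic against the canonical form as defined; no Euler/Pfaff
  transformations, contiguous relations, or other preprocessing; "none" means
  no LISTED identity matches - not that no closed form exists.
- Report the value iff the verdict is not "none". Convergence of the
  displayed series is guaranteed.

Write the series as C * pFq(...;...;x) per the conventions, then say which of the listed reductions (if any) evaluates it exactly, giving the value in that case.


Prefactor 11/12, argument 1/8: 1F0 with upper {-8/3} over lower {-}. Verdict: the I4 binomial reduction matches (the 1F0 binomial series: exponent 8/3, x = 1/8). Hence: (11/12) * (7/8)^(8/3).

First insight: t_0 being 11/12, the parameter 4 appears in both the upper and lower lists and cancels.
Ratio: r(k) = (1/8) * (k-8/3) / [(k+1)] ; factor over Q: parameters, x = (1/8), and C = 11/12.


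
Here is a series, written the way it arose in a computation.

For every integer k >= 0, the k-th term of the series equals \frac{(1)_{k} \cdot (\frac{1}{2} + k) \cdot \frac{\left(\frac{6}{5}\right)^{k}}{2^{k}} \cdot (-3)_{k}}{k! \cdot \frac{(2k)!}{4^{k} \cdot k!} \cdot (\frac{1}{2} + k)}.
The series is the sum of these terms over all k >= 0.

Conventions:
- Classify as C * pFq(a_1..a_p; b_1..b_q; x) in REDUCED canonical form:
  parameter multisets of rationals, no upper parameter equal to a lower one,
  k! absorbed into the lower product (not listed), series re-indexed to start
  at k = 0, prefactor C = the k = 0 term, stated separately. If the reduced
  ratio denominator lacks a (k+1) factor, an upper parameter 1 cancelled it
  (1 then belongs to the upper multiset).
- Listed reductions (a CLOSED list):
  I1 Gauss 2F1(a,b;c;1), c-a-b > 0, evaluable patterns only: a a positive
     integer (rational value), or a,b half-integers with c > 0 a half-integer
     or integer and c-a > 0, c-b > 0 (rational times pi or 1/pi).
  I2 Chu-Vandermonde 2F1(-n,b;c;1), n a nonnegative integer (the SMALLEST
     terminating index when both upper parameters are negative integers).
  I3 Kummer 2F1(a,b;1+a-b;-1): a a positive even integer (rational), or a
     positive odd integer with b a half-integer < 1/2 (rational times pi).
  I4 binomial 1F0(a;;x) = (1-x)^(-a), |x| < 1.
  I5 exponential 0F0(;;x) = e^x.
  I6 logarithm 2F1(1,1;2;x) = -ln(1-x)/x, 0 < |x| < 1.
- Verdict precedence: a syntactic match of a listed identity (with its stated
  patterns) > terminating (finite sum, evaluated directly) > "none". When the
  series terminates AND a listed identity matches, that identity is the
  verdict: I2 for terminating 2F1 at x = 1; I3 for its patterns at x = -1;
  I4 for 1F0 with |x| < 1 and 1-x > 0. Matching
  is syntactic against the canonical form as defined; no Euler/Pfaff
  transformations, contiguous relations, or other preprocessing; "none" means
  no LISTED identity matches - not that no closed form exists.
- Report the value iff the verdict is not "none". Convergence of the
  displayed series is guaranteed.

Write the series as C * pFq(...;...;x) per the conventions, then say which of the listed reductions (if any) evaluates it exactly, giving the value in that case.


Reduced: x = \frac{3}{5}, 2F1, upper = {-3, 1}, lower = {\frac{1}{2}}, C = 1. Verdict: terminating - upper parameter -3 makes this a finite sum (last index 3), evaluated exactly. Sum: -\frac{257}{625}.

The tell: x = \frac{3}{5} and the factor k + 1/2 cancels (top and bottom), leaving C = 1.
Term ratio: r(k) = \frac{3}{5} * (k-3) (k+1) / [(k+\frac{1}{2}) (k+1)] - rational; roots negated = parameters, x = \frac{3}{5}, C = 1.


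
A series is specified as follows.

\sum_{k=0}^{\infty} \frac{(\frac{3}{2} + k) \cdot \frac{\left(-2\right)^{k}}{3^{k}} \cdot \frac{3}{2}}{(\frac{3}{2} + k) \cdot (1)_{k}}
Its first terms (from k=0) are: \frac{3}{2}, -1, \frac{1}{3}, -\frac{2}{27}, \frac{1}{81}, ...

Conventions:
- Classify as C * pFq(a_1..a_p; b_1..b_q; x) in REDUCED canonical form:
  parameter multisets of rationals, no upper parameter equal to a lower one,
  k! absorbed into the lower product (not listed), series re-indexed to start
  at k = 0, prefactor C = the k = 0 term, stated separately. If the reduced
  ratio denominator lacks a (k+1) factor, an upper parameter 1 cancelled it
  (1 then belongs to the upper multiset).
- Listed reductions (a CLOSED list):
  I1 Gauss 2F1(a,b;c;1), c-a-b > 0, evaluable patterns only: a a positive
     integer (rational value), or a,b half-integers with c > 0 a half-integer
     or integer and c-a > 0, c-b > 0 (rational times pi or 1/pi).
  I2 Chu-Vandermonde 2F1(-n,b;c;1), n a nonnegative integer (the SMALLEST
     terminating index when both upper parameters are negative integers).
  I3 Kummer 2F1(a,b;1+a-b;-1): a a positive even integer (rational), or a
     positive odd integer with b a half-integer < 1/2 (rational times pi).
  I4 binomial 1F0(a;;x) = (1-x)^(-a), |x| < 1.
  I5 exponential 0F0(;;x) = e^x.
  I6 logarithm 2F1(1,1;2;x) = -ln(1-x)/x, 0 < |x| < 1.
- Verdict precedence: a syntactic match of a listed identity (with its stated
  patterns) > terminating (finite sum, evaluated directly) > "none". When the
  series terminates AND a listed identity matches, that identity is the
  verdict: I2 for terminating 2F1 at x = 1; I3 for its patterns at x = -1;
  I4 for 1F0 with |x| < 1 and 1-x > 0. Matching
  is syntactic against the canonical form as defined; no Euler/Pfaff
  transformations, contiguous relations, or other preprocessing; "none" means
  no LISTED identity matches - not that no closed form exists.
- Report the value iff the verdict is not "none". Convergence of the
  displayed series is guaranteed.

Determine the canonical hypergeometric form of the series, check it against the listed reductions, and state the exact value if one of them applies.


At argument -\frac{2}{3}: a 0F0 with upper {-}, lower {-}, scaled by C = \frac{3}{2}. Verdict: the exponential series (I5) matches (the 0F0 exponential series at x = -\frac{2}{3}). Value: \frac{3}{2} \cdot e^{-\frac{2}{3}}.

Key observation: t_0 being \frac{3}{2}, the two geometric factors (C = 3/2, x = -2/3) combine into one argument.
Term ratio: r(k) = -\frac{2}{3} * 1 / [(k+1)] - rational; roots negated = parameters, x = -\frac{2}{3}, C = \frac{3}{2}.


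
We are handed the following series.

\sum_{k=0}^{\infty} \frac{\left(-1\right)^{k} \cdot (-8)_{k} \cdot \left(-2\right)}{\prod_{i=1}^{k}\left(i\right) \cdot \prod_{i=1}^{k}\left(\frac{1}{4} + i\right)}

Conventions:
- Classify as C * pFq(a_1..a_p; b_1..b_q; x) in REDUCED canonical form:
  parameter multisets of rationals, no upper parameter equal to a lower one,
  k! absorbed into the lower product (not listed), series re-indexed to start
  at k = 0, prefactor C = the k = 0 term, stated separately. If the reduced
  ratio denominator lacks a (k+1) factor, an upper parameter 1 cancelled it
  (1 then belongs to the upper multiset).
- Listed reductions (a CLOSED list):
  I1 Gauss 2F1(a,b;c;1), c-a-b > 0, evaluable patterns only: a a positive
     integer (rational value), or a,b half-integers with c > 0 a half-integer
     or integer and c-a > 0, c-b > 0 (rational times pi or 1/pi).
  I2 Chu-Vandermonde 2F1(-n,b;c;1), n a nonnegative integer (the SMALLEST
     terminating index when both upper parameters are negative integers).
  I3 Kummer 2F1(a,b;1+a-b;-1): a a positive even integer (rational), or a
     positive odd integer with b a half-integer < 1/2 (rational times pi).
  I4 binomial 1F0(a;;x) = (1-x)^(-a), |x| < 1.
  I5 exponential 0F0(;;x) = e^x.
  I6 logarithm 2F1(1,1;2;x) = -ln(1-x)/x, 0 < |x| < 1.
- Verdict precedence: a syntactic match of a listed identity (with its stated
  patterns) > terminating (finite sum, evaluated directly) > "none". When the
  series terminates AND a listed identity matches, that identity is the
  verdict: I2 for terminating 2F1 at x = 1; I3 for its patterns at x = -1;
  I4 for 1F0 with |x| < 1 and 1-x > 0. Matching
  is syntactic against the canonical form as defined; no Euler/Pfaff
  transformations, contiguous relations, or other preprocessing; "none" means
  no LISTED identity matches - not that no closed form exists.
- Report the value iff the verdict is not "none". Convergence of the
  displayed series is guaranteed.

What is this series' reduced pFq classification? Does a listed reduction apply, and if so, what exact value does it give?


Reduced: x = -1, 1F1, upper = {-8}, lower = {\frac{5}{4}}, C = -2. Verdict: terminating (-8 upstairs). 9 nonzero terms in all; added directly. Hence: -\frac{255640732706}{4996616625}.

First insight: t_0 = -2 here, and the product of the first k integers (prefactor -2) is k!.
Ratio: r(k) = -1 * (k-8) / [(k+\frac{5}{4}) (k+1)] - rational; roots negated = parameters, x = -1, C = -2.


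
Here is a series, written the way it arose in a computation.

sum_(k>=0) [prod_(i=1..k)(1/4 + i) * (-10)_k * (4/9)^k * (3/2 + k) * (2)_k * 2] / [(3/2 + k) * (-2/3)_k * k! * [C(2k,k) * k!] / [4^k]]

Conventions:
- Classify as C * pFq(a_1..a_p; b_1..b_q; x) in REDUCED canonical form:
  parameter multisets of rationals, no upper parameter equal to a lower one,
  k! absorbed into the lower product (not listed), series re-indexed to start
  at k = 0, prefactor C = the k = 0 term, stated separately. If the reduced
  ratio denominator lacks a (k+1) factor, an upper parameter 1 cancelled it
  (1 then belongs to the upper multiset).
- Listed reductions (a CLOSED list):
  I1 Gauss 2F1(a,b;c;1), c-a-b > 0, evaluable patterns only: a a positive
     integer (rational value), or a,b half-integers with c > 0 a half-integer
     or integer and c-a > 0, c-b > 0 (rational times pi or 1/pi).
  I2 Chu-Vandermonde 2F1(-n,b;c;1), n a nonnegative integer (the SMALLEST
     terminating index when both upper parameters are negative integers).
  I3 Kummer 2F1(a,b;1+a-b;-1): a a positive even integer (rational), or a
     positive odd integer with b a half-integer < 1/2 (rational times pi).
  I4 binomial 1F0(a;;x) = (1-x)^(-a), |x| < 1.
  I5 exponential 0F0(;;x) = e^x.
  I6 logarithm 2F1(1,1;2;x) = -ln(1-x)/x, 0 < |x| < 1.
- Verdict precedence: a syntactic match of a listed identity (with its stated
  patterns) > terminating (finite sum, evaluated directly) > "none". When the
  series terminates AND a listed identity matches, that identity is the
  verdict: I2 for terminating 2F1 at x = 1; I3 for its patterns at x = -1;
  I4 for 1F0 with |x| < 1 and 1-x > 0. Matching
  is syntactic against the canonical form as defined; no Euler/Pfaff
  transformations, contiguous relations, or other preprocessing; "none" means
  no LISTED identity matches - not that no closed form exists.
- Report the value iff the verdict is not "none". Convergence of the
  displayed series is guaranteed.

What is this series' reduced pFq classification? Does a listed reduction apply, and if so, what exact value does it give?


The series (x = 4/9) is 3F2: upper {-10, 5/4, 2}, lower {-2/3, 1/2}, prefactor 2. Verdict: terminating at k = 10: the factor (-10)_k kills every later term; summing the 11 survivors is exact. Exact value: 226688554/20264013.

Structural cue: t_0 being 2, the running product (C = 2, x = 4/9) telescopes to a rising factorial.
Ratio: r(k) = (4/9) * (k-10) (k+5/4) (k+2) / [(k-2/3) (k+1/2) (k+1)] ; factor over Q: parameters, x = (4/9), and C = 2.


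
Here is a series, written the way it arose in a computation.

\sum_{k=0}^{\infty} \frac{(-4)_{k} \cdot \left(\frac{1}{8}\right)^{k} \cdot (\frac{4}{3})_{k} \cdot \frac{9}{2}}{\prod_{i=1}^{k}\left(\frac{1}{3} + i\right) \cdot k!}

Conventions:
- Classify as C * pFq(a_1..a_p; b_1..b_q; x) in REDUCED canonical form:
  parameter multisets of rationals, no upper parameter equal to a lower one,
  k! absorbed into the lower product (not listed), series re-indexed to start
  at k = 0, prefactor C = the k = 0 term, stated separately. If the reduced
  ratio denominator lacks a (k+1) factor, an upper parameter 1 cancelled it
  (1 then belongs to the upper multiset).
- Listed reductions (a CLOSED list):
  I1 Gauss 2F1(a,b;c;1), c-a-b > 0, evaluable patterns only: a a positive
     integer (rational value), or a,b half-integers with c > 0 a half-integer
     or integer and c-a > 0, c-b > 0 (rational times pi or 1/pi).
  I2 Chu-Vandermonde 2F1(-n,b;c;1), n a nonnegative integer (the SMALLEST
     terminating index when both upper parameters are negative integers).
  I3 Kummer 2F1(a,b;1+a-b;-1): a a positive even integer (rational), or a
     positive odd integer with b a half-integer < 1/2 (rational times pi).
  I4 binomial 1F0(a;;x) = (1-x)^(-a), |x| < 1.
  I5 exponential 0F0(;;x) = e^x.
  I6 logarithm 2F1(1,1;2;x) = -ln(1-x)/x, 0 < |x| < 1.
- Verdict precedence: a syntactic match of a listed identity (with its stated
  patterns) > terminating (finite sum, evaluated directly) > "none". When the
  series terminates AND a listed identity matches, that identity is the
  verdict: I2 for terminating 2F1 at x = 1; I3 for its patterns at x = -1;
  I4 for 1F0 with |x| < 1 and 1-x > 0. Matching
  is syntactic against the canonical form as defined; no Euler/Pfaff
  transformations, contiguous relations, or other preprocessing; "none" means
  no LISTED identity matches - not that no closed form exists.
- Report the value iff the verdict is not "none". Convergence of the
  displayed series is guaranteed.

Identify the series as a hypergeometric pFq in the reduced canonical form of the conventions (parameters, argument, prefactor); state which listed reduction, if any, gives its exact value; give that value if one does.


x = \frac{1}{8} here; the reduced form reads 1F0, upper {-4}, lower {-}, C = \frac{9}{2}. Verdict at x = \frac{1}{8}: the I4 binomial reduction matches (the 1F0 binomial series: exponent 4, x = \frac{1}{8}). Sum: \frac{21609}{8192}.

Structural cue: from the first term \frac{9}{2}: the lower running product (C = 9/2) is a rising factorial.
Adjacent-term ratio: r(k) = \frac{1}{8} * (k-4) / [(k+1)] - rational in k, leading ratio \frac{1}{8}; with t_0 = \frac{9}{2}, classification follows.


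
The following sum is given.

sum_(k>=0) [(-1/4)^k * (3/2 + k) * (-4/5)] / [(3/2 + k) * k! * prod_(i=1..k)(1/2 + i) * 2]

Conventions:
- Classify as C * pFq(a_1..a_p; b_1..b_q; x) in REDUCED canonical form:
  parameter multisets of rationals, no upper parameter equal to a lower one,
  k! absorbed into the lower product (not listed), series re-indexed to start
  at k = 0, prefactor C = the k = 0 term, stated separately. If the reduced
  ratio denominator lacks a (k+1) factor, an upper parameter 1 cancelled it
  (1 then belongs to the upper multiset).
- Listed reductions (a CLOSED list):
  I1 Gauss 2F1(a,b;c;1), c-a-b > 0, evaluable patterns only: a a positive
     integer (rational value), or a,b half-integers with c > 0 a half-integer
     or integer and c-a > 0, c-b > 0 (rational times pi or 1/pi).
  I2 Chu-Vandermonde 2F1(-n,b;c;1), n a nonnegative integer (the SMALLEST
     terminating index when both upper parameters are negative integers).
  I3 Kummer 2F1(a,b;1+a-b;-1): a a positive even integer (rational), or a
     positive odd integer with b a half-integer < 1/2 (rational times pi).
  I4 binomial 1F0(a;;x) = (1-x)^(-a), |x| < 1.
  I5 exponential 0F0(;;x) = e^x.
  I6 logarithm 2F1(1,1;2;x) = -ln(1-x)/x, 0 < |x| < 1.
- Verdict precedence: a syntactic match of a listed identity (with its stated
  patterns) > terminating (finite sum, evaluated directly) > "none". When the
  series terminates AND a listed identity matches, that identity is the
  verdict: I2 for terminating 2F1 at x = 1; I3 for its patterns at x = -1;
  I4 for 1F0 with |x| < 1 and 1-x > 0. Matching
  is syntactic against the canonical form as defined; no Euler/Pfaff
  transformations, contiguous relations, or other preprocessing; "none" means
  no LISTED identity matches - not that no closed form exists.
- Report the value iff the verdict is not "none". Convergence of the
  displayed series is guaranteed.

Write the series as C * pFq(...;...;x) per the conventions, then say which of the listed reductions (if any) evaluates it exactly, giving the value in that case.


At argument -1/4: a 0F1 with upper {-}, lower {3/2}, scaled by C = -2/5. Verdict: none - at argument -1/4 the multisets {-} ; {3/2} match no listed identity.

First insight: t_0 = -2/5 here, and the lower running product (prefactor -2/5) is a rising factorial.
Term ratio: r(k) = (-1/4) * 1 / [(k+3/2) (k+1)] - rational; roots negated = parameters, x = (-1/4), C = -2/5.


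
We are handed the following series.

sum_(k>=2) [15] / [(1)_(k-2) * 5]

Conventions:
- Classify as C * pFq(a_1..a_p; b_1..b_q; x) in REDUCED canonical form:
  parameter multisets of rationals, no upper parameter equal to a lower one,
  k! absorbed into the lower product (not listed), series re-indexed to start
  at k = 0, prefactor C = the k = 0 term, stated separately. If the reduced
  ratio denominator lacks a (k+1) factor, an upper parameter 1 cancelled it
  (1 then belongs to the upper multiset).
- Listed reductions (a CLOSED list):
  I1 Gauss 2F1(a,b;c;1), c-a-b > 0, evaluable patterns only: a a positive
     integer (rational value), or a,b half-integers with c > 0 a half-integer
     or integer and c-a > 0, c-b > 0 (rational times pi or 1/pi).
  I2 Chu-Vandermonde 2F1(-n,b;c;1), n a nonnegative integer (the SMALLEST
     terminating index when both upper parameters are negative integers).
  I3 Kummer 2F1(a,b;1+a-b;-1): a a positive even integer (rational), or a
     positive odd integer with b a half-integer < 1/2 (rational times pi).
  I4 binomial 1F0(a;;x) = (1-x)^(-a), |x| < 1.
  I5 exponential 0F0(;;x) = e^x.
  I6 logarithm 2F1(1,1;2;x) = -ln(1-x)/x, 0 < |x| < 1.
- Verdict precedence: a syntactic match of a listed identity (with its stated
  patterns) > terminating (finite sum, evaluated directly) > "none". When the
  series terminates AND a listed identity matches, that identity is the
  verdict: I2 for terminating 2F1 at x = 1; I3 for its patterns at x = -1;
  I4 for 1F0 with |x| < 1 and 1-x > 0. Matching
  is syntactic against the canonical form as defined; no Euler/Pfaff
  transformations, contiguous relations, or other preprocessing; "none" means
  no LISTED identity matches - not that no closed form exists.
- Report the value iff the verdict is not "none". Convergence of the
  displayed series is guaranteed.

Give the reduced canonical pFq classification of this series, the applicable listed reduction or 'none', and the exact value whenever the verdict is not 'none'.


This is 3 * 0F0(-; -; 1) in reduced canonical form. Verdict: the exponential series (I5) applies (the 0F0 exponential series at x = 1). Its exact value is 3 * e^(1).

First insight: with t_0 = 3, (1)_k (C = 3) is k! itself.
Consecutive-term ratio: r(k) = 1 * 1 / [(k+1)] - poly over poly, x = 1 from leading terms; C = 3 at k = 0.
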